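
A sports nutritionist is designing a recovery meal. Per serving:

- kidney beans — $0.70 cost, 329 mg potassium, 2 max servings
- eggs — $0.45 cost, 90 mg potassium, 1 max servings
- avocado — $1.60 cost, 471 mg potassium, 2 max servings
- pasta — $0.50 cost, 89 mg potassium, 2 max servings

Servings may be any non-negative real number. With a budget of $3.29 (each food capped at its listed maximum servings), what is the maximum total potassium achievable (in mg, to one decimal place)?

Potassium per dollar: kidney beans 470, avocado 294.4, eggs 200, pasta 178.
Take 2 servings of kidney beans: spends $1.40, +658.0 mg potassium (running total 658.0 mg).
Take 1.181 servings of avocado: spends $1.89, +556.4 mg potassium (running total 1214.4 mg).
Greedy by best ratio exhausts the cost allowance optimally: 1214.4 mg.

1214.4 mg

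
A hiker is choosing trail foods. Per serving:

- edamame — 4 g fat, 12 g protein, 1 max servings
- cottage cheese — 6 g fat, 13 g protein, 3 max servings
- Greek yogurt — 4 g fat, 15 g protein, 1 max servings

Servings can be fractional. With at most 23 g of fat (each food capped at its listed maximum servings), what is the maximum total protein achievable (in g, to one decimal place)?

59.5 g

Protein per g fat: Greek yogurt 3.75, edamame 3, cottage cheese 2.167.
Take 1 serving of Greek yogurt: uses 4 g fat, +15.0 g protein (running total 15.0 g).
Take 1 serving of edamame: uses 4 g fat, +12.0 g protein (running total 27.0 g).
Take 2.5 servings of cottage cheese: uses 15 g fat, +32.5 g protein (running total 59.5 g).
Filling greedily by protein-per-g fat is optimal for one linear limit, giving 59.5 g.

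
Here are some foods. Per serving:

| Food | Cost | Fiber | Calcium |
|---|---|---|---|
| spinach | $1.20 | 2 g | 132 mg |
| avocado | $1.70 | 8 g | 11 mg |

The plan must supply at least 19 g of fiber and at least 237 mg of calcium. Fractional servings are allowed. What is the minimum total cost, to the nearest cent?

$5.30

For a min-cost LP with two ≥-constraints, a basic feasible solution has at most two positive variables.
spinach only: max(19/2, 237/132) = 9.5 servings → $11.40.
avocado only: max(19/8, 237/11) = 21.55 servings → $36.63.
spinach + avocado with both tight: 1.632 servings and 1.967 servings → $5.30.
So the least-cost plan costs $5.30.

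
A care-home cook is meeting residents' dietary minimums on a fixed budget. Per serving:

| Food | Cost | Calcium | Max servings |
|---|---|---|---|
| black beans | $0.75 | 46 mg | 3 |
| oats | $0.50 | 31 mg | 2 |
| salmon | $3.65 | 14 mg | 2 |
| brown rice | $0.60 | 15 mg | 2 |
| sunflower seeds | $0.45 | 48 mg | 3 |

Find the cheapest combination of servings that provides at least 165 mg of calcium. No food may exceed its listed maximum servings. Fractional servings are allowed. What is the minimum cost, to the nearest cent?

$1.69

Cost per mg of calcium: sunflower seeds $0.0094, oats $0.0161, black beans $0.0163, brown rice $0.0400, salmon $0.2607.
Take 3 servings of sunflower seeds: +144.0 mg calcium for $1.35 (total $1.35, still need 21.0 mg).
Take 0.6774 servings of oats: +21.0 mg calcium for $0.34 (total $1.69, still need 0.0 mg).
Filling from the cheapest source first is optimal under one linear minimum: $1.69.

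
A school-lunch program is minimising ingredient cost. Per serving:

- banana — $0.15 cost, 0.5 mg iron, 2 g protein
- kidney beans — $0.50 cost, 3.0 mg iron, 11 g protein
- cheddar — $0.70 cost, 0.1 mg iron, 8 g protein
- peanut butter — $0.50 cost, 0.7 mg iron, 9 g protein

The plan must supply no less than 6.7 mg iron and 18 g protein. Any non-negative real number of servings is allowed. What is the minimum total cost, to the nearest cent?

A basic optimal solution has at most two foods positive. Try each food alone and each pair with both targets met exactly.
banana only: max(6.7/0.5, 18/2) = 13.4 servings → $2.01.
kidney beans only: max(6.7/3.0, 18/11) = 2.233 servings → $1.12.
cheddar only: max(6.7/0.1, 18/8) = 67 servings → $46.90.
peanut butter only: max(6.7/0.7, 18/9) = 9.571 servings → $4.79.
banana + kidney beans: intersection lies outside the first quadrant.
banana + cheddar: intersection lies outside the first quadrant.
banana + peanut butter: intersection lies outside the first quadrant.
kidney beans + cheddar: intersection lies outside the first quadrant.
kidney beans + peanut butter: the both-tight solution has a negative serving — not a feasible corner.
cheddar + peanut butter: intersection lies outside the first quadrant.
The minimum over all feasible corners is $1.12.

$1.12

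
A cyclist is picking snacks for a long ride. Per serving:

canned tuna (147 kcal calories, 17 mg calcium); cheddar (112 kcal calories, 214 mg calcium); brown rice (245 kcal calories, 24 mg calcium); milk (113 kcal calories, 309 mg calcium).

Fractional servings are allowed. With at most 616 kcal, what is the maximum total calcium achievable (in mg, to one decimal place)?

Calcium per kcal: milk 2.735, cheddar 1.911, canned tuna 0.1156, brown rice 0.09796.
With no serving limits, spend the whole calories allowance on milk: 616 kcal / 113 kcal × 309 mg = 1684.5 mg.

1684.5 mg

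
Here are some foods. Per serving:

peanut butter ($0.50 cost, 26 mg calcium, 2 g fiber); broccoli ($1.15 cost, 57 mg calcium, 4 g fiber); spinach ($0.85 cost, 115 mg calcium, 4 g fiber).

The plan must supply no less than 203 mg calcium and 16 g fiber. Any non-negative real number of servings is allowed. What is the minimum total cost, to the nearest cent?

$3.40

With two linear requirements the optimum uses one or two foods; enumerate the corners.
peanut butter only: max(203/26, 16/2) = 8 servings → $4.00.
broccoli only: max(203/57, 16/4) = 4 servings → $4.60.
spinach only: max(203/115, 16/4) = 4 servings → $3.40.
peanut butter + broccoli: intersection lies outside the first quadrant.
peanut butter + spinach with both targets exact would need a negative amount; discard.
broccoli + spinach with both targets exact would need a negative amount; discard.
The minimum over all feasible corners is $3.40.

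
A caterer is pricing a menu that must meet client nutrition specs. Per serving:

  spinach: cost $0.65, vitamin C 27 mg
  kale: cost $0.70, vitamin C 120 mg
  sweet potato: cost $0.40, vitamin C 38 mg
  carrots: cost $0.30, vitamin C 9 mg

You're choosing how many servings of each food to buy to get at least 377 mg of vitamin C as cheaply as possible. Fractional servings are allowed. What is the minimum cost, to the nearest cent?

Cost per mg of vitamin C: kale $0.0058, sweet potato $0.0105, spinach $0.0241, carrots $0.0333.
With no serving limits, use only kale: 377 mg / 120 mg = 3.142 servings × $0.70 = $2.20.

$2.20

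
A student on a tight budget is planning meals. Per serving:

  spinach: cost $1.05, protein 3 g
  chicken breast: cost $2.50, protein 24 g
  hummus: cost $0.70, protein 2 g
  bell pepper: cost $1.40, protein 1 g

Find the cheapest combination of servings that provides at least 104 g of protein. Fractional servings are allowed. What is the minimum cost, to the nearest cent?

Cost per g of protein: chicken breast $0.1042, spinach $0.3500, hummus $0.3500, bell pepper $1.4000.
With no serving limits, use only chicken breast: 104 g / 24 g = 4.333 servings × $2.50 = $10.83.

$10.83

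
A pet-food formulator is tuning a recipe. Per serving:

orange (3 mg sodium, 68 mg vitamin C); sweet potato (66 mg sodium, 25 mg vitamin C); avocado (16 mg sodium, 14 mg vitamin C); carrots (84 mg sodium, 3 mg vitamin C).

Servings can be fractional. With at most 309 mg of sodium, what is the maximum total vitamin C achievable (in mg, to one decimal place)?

7004.0 mg

Vitamin C per mg sodium: orange 22.67, avocado 0.875, sweet potato 0.3788, carrots 0.03571.
With no serving limits, spend the whole sodium allowance on orange: 309 mg / 3 mg × 68 mg = 7004.0 mg.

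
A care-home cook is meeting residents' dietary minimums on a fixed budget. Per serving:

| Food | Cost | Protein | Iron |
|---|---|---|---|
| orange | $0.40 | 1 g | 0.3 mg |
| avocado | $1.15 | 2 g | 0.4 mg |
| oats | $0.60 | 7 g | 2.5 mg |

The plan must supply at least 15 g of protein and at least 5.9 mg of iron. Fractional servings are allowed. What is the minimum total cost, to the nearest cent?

$1.42

Minimising a linear cost over {protein ≥ 15, iron ≥ 5.9, servings ≥ 0} — the optimum is at a vertex, using one or two foods.
orange only: max(15/1, 5.9/0.3) = 19.67 servings → $7.87.
avocado only: max(15/2, 5.9/0.4) = 14.75 servings → $16.96.
oats only: max(15/7, 5.9/2.5) = 2.36 servings → $1.42.
orange + avocado: the both-tight solution has a negative serving — not a feasible corner.
orange + oats: intersection lies outside the first quadrant.
avocado + oats: the both-tight solution has a negative serving — not a feasible corner.
The minimum over all feasible corners is $1.42.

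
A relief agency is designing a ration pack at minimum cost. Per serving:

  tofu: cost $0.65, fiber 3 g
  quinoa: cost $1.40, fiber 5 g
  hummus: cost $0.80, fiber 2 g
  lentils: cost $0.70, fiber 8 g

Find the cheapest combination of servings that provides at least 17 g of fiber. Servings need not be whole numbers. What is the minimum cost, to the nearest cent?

$1.49

Cost per g of fiber: lentils $0.0875, tofu $0.2167, quinoa $0.2800, hummus $0.4000.
With no serving limits, use only lentils: 17 g / 8 g = 2.125 servings × $0.70 = $1.49.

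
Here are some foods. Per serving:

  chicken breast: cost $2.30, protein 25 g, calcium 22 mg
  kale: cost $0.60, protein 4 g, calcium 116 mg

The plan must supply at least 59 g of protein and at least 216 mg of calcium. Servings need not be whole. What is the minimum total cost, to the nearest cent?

With two linear requirements the optimum uses one or two foods; enumerate the corners.
chicken breast only: max(59/25, 216/22) = 9.818 servings → $22.58.
kale only: max(59/4, 216/116) = 14.75 servings → $8.85.
chicken breast + kale with both tight: 2.127 servings and 1.459 servings → $5.77.
Cheapest feasible corner: $5.77.

$5.77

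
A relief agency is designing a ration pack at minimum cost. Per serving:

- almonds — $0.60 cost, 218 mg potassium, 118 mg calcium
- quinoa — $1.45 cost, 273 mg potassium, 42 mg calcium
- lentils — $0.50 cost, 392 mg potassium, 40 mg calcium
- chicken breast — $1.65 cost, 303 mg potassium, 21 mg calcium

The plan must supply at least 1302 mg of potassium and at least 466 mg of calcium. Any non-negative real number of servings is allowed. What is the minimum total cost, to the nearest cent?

Check every corner: each single food scaled to meet both minima, and each pair solved so both constraints bind.
almonds only: max(1302/218, 466/118) = 5.972 servings → $3.58.
quinoa only: max(1302/273, 466/42) = 11.1 servings → $16.09.
lentils only: max(1302/392, 466/40) = 11.65 servings → $5.83.
chicken breast only: max(1302/303, 466/21) = 22.19 servings → $36.61.
almonds + quinoa with both tight: 3.146 servings and 2.257 servings → $5.16.
almonds + lentils with both tight: 3.479 servings and 1.387 servings → $2.78.
almonds + chicken breast with both tight: 3.652 servings and 1.669 servings → $4.95.
quinoa + lentils: intersection lies outside the first quadrant.
quinoa + chicken breast: intersection lies outside the first quadrant.
lentils + chicken breast: intersection lies outside the first quadrant.
So the least-cost plan costs $2.78.

$2.78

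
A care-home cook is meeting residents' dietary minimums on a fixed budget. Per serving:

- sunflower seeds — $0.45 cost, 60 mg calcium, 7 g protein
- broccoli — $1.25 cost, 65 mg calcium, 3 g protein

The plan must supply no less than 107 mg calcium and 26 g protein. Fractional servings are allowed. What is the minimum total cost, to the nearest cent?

For a min-cost LP with two ≥-constraints, a basic feasible solution has at most two positive variables.
sunflower seeds only: max(107/60, 26/7) = 3.714 servings → $1.67.
broccoli only: max(107/65, 26/3) = 8.667 servings → $10.83.
sunflower seeds + broccoli: the both-tight solution has a negative serving — not a feasible corner.
So the least-cost plan costs $1.67.

$1.67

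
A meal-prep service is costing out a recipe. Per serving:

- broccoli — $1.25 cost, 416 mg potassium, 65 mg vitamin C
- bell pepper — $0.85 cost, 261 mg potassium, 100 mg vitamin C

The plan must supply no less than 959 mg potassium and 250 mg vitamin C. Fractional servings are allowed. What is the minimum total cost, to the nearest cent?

Compare the cost at each extreme point of the feasible region.
broccoli only: max(959/416, 250/65) = 3.846 servings → $4.81.
bell pepper only: max(959/261, 250/100) = 3.674 servings → $3.12.
broccoli + bell pepper with both tight: 1.244 servings and 1.691 servings → $2.99.
So the least-cost plan costs $2.99.

$2.99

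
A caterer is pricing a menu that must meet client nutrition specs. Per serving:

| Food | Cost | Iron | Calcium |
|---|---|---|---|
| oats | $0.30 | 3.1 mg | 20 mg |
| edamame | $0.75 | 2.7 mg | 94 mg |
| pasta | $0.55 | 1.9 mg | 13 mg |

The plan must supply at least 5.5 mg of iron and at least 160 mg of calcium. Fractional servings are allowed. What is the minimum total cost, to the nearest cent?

oats only: max(5.5/3.1, 160/20) = 8 servings → $2.40.
edamame only: max(5.5/2.7, 160/94) = 2.037 servings → $1.53.
pasta only: max(5.5/1.9, 160/13) = 12.31 servings → $6.77.
oats + edamame with both tight: 0.358 servings and 1.626 servings → $1.33.
oats + pasta: the both-tight solution has a negative serving — not a feasible corner.
edamame + pasta with both tight: 1.62 servings and 0.5923 servings → $1.54.
The minimum over all feasible corners is $1.33.

$1.33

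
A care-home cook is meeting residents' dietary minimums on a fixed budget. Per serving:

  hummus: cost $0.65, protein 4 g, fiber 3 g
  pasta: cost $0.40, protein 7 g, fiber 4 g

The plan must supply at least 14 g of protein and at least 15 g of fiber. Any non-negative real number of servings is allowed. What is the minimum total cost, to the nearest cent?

With two linear requirements the optimum uses one or two foods; enumerate the corners.
hummus only: max(14/4, 15/3) = 5 servings → $3.25.
pasta only: max(14/7, 15/4) = 3.75 servings → $1.50.
hummus + pasta: intersection lies outside the first quadrant.
Cheapest feasible corner: $1.50.

$1.50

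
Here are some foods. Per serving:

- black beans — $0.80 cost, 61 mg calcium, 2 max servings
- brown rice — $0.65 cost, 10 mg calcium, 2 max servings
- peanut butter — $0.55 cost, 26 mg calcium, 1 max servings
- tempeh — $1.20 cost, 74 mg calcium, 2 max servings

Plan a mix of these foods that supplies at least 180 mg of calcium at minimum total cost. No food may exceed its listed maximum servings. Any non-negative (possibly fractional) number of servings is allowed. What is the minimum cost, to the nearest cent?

$2.54

Cost per mg of calcium: black beans $0.0131, tempeh $0.0162, peanut butter $0.0212, brown rice $0.0650.
Take 2 servings of black beans: +122.0 mg calcium for $1.60 (total $1.60, still need 58.0 mg).
Take 0.7838 servings of tempeh: +58.0 mg calcium for $0.94 (total $2.54, still need 0.0 mg).
Filling from the cheapest source first is optimal under one linear minimum: $2.54.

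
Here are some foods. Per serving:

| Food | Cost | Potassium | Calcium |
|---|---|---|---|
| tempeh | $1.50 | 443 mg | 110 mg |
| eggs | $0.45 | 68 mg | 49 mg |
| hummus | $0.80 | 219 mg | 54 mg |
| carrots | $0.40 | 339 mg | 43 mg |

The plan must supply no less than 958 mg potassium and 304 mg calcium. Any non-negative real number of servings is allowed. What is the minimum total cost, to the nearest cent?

$2.80

A basic optimal solution has at most two foods positive. Try each food alone and each pair with both targets met exactly.
tempeh only: max(958/443, 304/110) = 2.764 servings → $4.15.
eggs only: max(958/68, 304/49) = 14.09 servings → $6.34.
hummus only: max(958/219, 304/54) = 5.63 servings → $4.50.
carrots only: max(958/339, 304/43) = 7.07 servings → $2.83.
tempeh + eggs with both tight: 1.846 servings and 2.059 servings → $3.70.
tempeh + hummus: the both-tight solution has a negative serving — not a feasible corner.
tempeh + carrots: the both-tight solution has a negative serving — not a feasible corner.
eggs + hummus with both tight: 2.103 servings and 3.721 servings → $3.92.
eggs + carrots with both tight: 4.52 servings and 1.919 servings → $2.80.
hummus + carrots: intersection lies outside the first quadrant.
Cheapest feasible corner: $2.80.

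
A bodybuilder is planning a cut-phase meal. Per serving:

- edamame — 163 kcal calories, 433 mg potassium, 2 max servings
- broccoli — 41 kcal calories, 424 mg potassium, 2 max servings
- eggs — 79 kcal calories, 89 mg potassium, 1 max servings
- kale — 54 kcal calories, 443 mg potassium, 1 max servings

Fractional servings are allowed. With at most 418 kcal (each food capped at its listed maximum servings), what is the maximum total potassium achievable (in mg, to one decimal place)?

Potassium per kcal: broccoli 10.34, kale 8.204, edamame 2.656, eggs 1.127.
Take 2 servings of broccoli: uses 82 kcal, +848.0 mg potassium (running total 848.0 mg).
Take 1 serving of kale: uses 54 kcal, +443.0 mg potassium (running total 1291.0 mg).
Take 1.73 servings of edamame: uses 282 kcal, +749.1 mg potassium (running total 2040.1 mg).
Greedy by best ratio exhausts the calories allowance optimally: 2040.1 mg.

2040.1 mg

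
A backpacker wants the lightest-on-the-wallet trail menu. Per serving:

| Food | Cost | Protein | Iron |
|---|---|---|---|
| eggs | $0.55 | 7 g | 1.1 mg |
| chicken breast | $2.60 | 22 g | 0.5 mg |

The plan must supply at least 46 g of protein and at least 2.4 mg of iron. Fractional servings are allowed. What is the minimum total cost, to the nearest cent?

eggs only: max(46/7, 2.4/1.1) = 6.571 servings → $3.61.
chicken breast only: max(46/22, 2.4/0.5) = 4.8 servings → $12.48.
eggs + chicken breast with both tight: 1.44 servings and 1.633 servings → $5.04.
So the least-cost plan costs $3.61.

$3.61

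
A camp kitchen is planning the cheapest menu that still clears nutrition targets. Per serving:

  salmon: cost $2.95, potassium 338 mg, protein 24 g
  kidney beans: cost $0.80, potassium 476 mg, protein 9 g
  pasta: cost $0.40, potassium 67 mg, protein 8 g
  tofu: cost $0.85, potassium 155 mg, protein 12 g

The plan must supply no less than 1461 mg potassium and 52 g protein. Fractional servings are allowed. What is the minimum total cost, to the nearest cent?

This is a tiny linear program; its minimum lies at a vertex of the feasible set. List the vertices and price them.
salmon only: max(1461/338, 52/24) = 4.322 servings → $12.75.
kidney beans only: max(1461/476, 52/9) = 5.778 servings → $4.62.
pasta only: max(1461/67, 52/8) = 21.81 servings → $8.72.
tofu only: max(1461/155, 52/12) = 9.426 servings → $8.01.
salmon + kidney beans with both tight: 1.384 servings and 2.086 servings → $5.75.
salmon + pasta: intersection lies outside the first quadrant.
salmon + tofu with both targets exact would need a negative amount; discard.
kidney beans + pasta with both tight: 2.56 servings and 3.62 servings → $3.50.
kidney beans + tofu with both tight: 2.194 servings and 2.688 servings → $4.04.
pasta + tofu with both targets exact would need a negative amount; discard.
Cheapest feasible corner: $3.50.

$3.50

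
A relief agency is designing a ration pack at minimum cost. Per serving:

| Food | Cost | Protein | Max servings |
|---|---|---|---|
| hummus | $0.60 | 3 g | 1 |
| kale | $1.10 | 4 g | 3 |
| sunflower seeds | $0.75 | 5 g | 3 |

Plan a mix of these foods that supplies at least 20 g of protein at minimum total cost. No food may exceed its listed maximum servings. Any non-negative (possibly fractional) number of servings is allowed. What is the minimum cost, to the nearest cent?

$3.40

Cost per g of protein: sunflower seeds $0.1500, hummus $0.2000, kale $0.2750.
Take 3 servings of sunflower seeds: +15.0 g protein for $2.25 (total $2.25, still need 5.0 g).
Take 1 serving of hummus: +3.0 g protein for $0.60 (total $2.85, still need 2.0 g).
Take 0.5 servings of kale: +2.0 g protein for $0.55 (total $3.40, still need 0.0 g).
Filling from the cheapest source first is optimal under one linear minimum: $3.40.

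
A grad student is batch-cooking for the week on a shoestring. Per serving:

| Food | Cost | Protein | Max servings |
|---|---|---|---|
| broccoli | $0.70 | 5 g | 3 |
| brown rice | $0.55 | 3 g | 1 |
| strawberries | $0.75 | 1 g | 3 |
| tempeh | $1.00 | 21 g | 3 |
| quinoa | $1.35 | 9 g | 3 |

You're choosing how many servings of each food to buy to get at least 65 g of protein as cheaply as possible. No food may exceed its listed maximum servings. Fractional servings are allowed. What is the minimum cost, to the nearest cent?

Cost per g of protein: tempeh $0.0476, broccoli $0.1400, quinoa $0.1500, brown rice $0.1833, strawberries $0.7500.
Take 3 servings of tempeh: +63.0 g protein for $3.00 (total $3.00, still need 2.0 g).
Take 0.4 servings of broccoli: +2.0 g protein for $0.28 (total $3.28, still need 0.0 g).
Greedy by cheapest-per-g is optimal for a single linear constraint, so the minimum cost is $3.28.

$3.28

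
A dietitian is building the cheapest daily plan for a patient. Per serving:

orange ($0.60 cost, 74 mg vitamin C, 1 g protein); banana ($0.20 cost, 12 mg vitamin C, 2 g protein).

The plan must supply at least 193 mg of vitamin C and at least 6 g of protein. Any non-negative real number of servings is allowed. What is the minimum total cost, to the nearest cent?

$1.75

With two linear requirements the optimum uses one or two foods; enumerate the corners.
orange only: max(193/74, 6/1) = 6 servings → $3.60.
banana only: max(193/12, 6/2) = 16.08 servings → $3.22.
orange + banana with both tight: 2.309 servings and 1.846 servings → $1.75.
The minimum over all feasible corners is $1.75.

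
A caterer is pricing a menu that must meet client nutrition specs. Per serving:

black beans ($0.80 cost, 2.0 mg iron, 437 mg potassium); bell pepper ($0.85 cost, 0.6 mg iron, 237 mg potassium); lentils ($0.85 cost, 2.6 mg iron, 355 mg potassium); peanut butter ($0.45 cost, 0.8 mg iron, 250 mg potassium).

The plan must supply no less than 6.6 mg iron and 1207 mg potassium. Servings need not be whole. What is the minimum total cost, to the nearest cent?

black beans only: max(6.6/2.0, 1207/437) = 3.3 servings → $2.64.
bell pepper only: max(6.6/0.6, 1207/237) = 11 servings → $9.35.
lentils only: max(6.6/2.6, 1207/355) = 3.4 servings → $2.89.
peanut butter only: max(6.6/0.8, 1207/250) = 8.25 servings → $3.71.
black beans + bell pepper: the both-tight solution has a negative serving — not a feasible corner.
black beans + lentils with both tight: 1.866 servings and 1.103 servings → $2.43.
black beans + peanut butter: the both-tight solution has a negative serving — not a feasible corner.
bell pepper + lentils with both tight: 1.972 servings and 2.083 servings → $3.45.
bell pepper + peanut butter with both targets exact would need a negative amount; discard.
lentils + peanut butter with both tight: 1.87 servings and 2.173 servings → $2.57.
The minimum over all feasible corners is $2.43.

$2.43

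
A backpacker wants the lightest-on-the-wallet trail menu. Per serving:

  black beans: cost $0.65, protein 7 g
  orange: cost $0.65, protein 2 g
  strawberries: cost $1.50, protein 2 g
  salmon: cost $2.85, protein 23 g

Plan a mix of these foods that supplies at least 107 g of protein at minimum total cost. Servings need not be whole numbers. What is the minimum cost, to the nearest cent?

$9.94

Cost per g of protein: black beans $0.0929, salmon $0.1239, orange $0.3250, strawberries $0.7500.
With no serving limits, use only black beans: 107 g / 7 g = 15.29 servings × $0.65 = $9.94.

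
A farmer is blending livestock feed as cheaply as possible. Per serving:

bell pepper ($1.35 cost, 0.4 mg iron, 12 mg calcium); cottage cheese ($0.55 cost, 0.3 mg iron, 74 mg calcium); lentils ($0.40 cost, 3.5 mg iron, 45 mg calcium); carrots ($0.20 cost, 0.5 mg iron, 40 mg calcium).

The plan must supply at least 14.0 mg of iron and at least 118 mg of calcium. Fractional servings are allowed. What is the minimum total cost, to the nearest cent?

$1.60

This is a tiny linear program; its minimum lies at a vertex of the feasible set. List the vertices and price them.
bell pepper only: max(14.0/0.4, 118/12) = 35 servings → $47.25.
cottage cheese only: max(14.0/0.3, 118/74) = 46.67 servings → $25.67.
lentils only: max(14.0/3.5, 118/45) = 4 servings → $1.60.
carrots only: max(14.0/0.5, 118/40) = 28 servings → $5.60.
bell pepper + cottage cheese with both targets exact would need a negative amount; discard.
bell pepper + lentils: the both-tight solution has a negative serving — not a feasible corner.
bell pepper + carrots: the both-tight solution has a negative serving — not a feasible corner.
cottage cheese + lentils: the both-tight solution has a negative serving — not a feasible corner.
cottage cheese + carrots: intersection lies outside the first quadrant.
lentils + carrots with both targets exact would need a negative amount; discard.
So the least-cost plan costs $1.60.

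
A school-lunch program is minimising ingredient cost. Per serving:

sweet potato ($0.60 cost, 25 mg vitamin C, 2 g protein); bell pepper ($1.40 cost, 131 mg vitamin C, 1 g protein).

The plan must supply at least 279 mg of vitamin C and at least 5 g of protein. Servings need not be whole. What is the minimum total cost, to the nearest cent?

$3.51

An LP optimum is at a vertex; with two nutrient constraints at most two foods are used. Check each candidate.
sweet potato only: max(279/25, 5/2) = 11.16 servings → $6.70.
bell pepper only: max(279/131, 5/1) = 5 servings → $7.00.
sweet potato + bell pepper with both tight: 1.586 servings and 1.827 servings → $3.51.
The minimum over all feasible corners is $3.51.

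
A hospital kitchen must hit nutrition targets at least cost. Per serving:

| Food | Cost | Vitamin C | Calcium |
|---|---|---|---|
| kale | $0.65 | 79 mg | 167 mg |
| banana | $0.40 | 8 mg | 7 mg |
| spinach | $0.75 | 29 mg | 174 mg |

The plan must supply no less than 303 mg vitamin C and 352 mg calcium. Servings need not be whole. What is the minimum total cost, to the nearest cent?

$2.49

kale only: max(303/79, 352/167) = 3.835 servings → $2.49.
banana only: max(303/8, 352/7) = 50.29 servings → $20.11.
spinach only: max(303/29, 352/174) = 10.45 servings → $7.84.
kale + banana with both tight: 0.8876 servings and 29.11 servings → $12.22.
kale + spinach: intersection lies outside the first quadrant.
banana + spinach with both tight: 35.76 servings and 0.5845 servings → $14.74.
The minimum over all feasible corners is $2.49.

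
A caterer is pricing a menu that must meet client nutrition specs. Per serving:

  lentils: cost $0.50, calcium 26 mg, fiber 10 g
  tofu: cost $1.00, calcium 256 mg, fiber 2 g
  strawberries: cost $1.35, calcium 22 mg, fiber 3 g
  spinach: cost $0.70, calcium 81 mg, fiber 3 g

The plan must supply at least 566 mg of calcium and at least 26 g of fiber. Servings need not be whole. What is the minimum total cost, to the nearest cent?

$3.09

For a min-cost LP with two ≥-constraints, a basic feasible solution has at most two positive variables.
lentils only: max(566/26, 26/10) = 21.77 servings → $10.88.
tofu only: max(566/256, 26/2) = 13 servings → $13.00.
strawberries only: max(566/22, 26/3) = 25.73 servings → $34.73.
spinach only: max(566/81, 26/3) = 8.667 servings → $6.07.
lentils + tofu with both tight: 2.203 servings and 1.987 servings → $3.09.
lentils + strawberries: intersection lies outside the first quadrant.
lentils + spinach with both tight: 0.5574 servings and 6.809 servings → $5.04.
tofu + strawberries with both tight: 1.555 servings and 7.63 servings → $11.86.
tofu + spinach: the both-tight solution has a negative serving — not a feasible corner.
strawberries + spinach with both tight: 2.305 servings and 6.362 servings → $7.56.
The minimum over all feasible corners is $3.09.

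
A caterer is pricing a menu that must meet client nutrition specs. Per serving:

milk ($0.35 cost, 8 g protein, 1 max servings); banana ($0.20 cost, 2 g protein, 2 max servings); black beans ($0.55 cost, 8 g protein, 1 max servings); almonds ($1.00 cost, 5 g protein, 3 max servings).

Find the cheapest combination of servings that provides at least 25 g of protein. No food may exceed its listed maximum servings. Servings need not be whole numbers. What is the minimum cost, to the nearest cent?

$2.30

Cost per g of protein: milk $0.0437, black beans $0.0688, banana $0.1000, almonds $0.2000.
Take 1 serving of milk: +8.0 g protein for $0.35 (total $0.35, still need 17.0 g).
Take 1 serving of black beans: +8.0 g protein for $0.55 (total $0.90, still need 9.0 g).
Take 2 servings of banana: +4.0 g protein for $0.40 (total $1.30, still need 5.0 g).
Take 1 serving of almonds: +5.0 g protein for $1.00 (total $2.30, still need 0.0 g).
Greedy by cheapest-per-g is optimal for a single linear constraint, so the minimum cost is $2.30.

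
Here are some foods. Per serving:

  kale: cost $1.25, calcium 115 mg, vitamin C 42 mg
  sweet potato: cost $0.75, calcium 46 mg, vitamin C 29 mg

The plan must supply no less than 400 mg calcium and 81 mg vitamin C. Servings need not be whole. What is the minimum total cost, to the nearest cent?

$4.35

For a min-cost LP with two ≥-constraints, a basic feasible solution has at most two positive variables.
kale only: max(400/115, 81/42) = 3.478 servings → $4.35.
sweet potato only: max(400/46, 81/29) = 8.696 servings → $6.52.
kale + sweet potato: intersection lies outside the first quadrant.
The minimum over all feasible corners is $4.35.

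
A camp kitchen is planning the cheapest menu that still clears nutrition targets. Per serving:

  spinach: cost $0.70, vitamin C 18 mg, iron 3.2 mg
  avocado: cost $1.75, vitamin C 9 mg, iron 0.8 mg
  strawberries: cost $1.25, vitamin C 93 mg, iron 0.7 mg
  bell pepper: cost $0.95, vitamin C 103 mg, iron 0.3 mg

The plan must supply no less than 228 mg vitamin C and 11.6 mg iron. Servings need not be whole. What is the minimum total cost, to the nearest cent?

An LP optimum is at a vertex; with two nutrient constraints at most two foods are used. Check each candidate.
spinach only: max(228/18, 11.6/3.2) = 12.67 servings → $8.87.
avocado only: max(228/9, 11.6/0.8) = 25.33 servings → $44.33.
strawberries only: max(228/93, 11.6/0.7) = 16.57 servings → $20.71.
bell pepper only: max(228/103, 11.6/0.3) = 38.67 servings → $36.73.
spinach + avocado: the both-tight solution has a negative serving — not a feasible corner.
spinach + strawberries with both tight: 3.225 servings and 1.827 servings → $4.54.
spinach + bell pepper with both tight: 3.474 servings and 1.606 servings → $3.96.
avocado + strawberries with both tight: 13.5 servings and 1.145 servings → $25.05.
avocado + bell pepper with both tight: 14.13 servings and 0.9787 servings → $25.66.
strawberries + bell pepper with both targets exact would need a negative amount; discard.
Cheapest feasible corner: $3.96.

$3.96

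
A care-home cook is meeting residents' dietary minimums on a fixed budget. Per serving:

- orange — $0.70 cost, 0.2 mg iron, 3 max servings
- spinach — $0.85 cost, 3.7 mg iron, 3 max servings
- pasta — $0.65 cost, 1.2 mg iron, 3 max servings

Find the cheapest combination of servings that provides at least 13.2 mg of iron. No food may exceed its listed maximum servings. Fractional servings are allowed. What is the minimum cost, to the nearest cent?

$3.69

Cost per mg of iron: spinach $0.2297, pasta $0.5417, orange $3.5000.
Take 3 servings of spinach: +11.1 mg iron for $2.55 (total $2.55, still need 2.1 mg).
Take 1.75 servings of pasta: +2.1 mg iron for $1.14 (total $3.69, still need 0.0 mg).
Greedy by cheapest-per-mg is optimal for a single linear constraint, so the minimum cost is $3.69.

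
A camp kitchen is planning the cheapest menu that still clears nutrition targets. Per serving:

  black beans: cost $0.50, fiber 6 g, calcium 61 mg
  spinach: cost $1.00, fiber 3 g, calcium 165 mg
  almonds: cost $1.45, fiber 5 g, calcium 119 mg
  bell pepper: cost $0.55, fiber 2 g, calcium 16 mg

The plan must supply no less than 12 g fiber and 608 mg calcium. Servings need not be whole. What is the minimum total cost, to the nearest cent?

At the optimum either one food covers both requirements or two foods hit both targets exactly; no other combination can be cheaper.
black beans only: max(12/6, 608/61) = 9.967 servings → $4.98.
spinach only: max(12/3, 608/165) = 4 servings → $4.00.
almonds only: max(12/5, 608/119) = 5.109 servings → $7.41.
bell pepper only: max(12/2, 608/16) = 38 servings → $20.90.
black beans + spinach with both tight: 0.1933 servings and 3.613 servings → $3.71.
black beans + almonds: the both-tight solution has a negative serving — not a feasible corner.
black beans + bell pepper with both targets exact would need a negative amount; discard.
spinach + almonds with both tight: 3.444 servings and 0.3333 servings → $3.93.
spinach + bell pepper with both tight: 3.631 servings and 0.5532 servings → $3.94.
almonds + bell pepper with both targets exact would need a negative amount; discard.
Cheapest feasible corner: $3.71.

$3.71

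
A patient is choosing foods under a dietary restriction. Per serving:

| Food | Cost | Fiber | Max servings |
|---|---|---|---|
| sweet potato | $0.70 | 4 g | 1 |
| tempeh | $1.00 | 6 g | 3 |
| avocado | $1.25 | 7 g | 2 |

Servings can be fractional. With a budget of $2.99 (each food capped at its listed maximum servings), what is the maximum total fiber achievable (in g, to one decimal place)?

Fiber per dollar: tempeh 6, sweet potato 5.714, avocado 5.6.
Take 2.99 servings of tempeh: spends $2.99, +17.9 g fiber (running total 17.9 g).
Filling greedily by fiber-per-dollar is optimal for one linear limit, giving 17.9 g.

17.9 g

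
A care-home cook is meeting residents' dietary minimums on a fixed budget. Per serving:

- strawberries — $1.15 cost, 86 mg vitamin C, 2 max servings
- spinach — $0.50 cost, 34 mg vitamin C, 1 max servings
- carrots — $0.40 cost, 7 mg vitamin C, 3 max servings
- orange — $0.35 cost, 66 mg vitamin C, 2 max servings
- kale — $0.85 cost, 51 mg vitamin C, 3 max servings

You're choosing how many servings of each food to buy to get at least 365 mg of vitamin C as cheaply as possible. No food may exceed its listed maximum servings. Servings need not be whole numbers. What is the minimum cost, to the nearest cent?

Cost per mg of vitamin C: orange $0.0053, strawberries $0.0134, spinach $0.0147, kale $0.0167, carrots $0.0571.
Take 2 servings of orange: +132.0 mg vitamin C for $0.70 (total $0.70, still need 233.0 mg).
Take 2 servings of strawberries: +172.0 mg vitamin C for $2.30 (total $3.00, still need 61.0 mg).
Take 1 serving of spinach: +34.0 mg vitamin C for $0.50 (total $3.50, still need 27.0 mg).
Take 0.5294 servings of kale: +27.0 mg vitamin C for $0.45 (total $3.95, still need 0.0 mg).
Greedy by cheapest-per-mg is optimal for a single linear constraint, so the minimum cost is $3.95.

$3.95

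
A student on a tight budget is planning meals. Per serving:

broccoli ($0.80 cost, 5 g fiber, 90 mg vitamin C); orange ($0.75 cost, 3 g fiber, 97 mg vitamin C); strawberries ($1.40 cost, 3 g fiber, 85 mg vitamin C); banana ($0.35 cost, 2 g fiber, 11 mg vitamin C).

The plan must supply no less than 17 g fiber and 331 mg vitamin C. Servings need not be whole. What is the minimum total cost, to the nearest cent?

$2.88

An LP optimum is at a vertex; with two nutrient constraints at most two foods are used. Check each candidate.
broccoli only: max(17/5, 331/90) = 3.678 servings → $2.94.
orange only: max(17/3, 331/97) = 5.667 servings → $4.25.
strawberries only: max(17/3, 331/85) = 5.667 servings → $7.93.
banana only: max(17/2, 331/11) = 30.09 servings → $10.53.
broccoli + orange with both tight: 3.051 servings and 0.5814 servings → $2.88.
broccoli + strawberries with both tight: 2.916 servings and 0.8065 servings → $3.46.
broccoli + banana with both targets exact would need a negative amount; discard.
orange + strawberries: intersection lies outside the first quadrant.
orange + banana with both tight: 2.95 servings and 4.075 servings → $3.64.
strawberries + banana with both tight: 3.467 servings and 3.299 servings → $6.01.
So the least-cost plan costs $2.88.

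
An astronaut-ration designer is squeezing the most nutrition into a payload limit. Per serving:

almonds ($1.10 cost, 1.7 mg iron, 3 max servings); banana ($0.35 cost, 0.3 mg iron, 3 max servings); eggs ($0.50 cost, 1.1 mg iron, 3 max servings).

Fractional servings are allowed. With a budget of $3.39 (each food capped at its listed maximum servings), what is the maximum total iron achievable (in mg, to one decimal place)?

Iron per dollar: eggs 2.2, almonds 1.545, banana 0.8571.
Take 3 servings of eggs: spends $1.50, +3.3 mg iron (running total 3.3 mg).
Take 1.718 servings of almonds: spends $1.89, +2.9 mg iron (running total 6.2 mg).
Filling greedily by iron-per-dollar is optimal for one linear limit, giving 6.2 mg.

6.2 mg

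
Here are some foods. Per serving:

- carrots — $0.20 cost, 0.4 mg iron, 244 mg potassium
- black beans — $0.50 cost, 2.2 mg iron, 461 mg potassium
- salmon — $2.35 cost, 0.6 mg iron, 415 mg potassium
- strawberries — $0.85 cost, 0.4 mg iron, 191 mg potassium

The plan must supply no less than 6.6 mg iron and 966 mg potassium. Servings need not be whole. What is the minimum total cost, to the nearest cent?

$1.50

The cheapest plan sits at a corner of the feasible region — with two constraints it uses at most two foods.
carrots only: max(6.6/0.4, 966/244) = 16.5 servings → $3.30.
black beans only: max(6.6/2.2, 966/461) = 3 servings → $1.50.
salmon only: max(6.6/0.6, 966/415) = 11 servings → $25.85.
strawberries only: max(6.6/0.4, 966/191) = 16.5 servings → $14.03.
carrots + black beans: the both-tight solution has a negative serving — not a feasible corner.
carrots + salmon with both targets exact would need a negative amount; discard.
carrots + strawberries with both targets exact would need a negative amount; discard.
black beans + salmon: the both-tight solution has a negative serving — not a feasible corner.
black beans + strawberries with both targets exact would need a negative amount; discard.
salmon + strawberries: the both-tight solution has a negative serving — not a feasible corner.
The minimum over all feasible corners is $1.50.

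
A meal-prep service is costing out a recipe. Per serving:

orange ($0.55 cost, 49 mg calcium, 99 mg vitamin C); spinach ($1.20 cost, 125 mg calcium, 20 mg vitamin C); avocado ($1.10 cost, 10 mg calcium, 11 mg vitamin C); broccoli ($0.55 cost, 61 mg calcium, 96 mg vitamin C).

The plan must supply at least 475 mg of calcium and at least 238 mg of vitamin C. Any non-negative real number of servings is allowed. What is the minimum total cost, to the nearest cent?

A basic optimal solution has at most two foods positive. Try each food alone and each pair with both targets met exactly.
orange only: max(475/49, 238/99) = 9.694 servings → $5.33.
spinach only: max(475/125, 238/20) = 11.9 servings → $14.28.
avocado only: max(475/10, 238/11) = 47.5 servings → $52.25.
broccoli only: max(475/61, 238/96) = 7.787 servings → $4.28.
orange + spinach with both tight: 1.777 servings and 3.103 servings → $4.70.
orange + avocado with both targets exact would need a negative amount; discard.
orange + broccoli with both targets exact would need a negative amount; discard.
spinach + avocado with both tight: 2.421 servings and 17.23 servings → $21.86.
spinach + broccoli with both tight: 2.883 servings and 1.878 servings → $4.49.
avocado + broccoli: the both-tight solution has a negative serving — not a feasible corner.
The minimum over all feasible corners is $4.28.

$4.28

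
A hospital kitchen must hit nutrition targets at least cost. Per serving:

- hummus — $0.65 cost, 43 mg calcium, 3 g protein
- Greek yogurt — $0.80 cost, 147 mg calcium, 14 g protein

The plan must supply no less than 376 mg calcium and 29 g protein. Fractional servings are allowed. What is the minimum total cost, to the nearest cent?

$2.05

A basic optimal solution has at most two foods positive. Try each food alone and each pair with both targets met exactly.
hummus only: max(376/43, 29/3) = 9.667 servings → $6.28.
Greek yogurt only: max(376/147, 29/14) = 2.558 servings → $2.05.
hummus + Greek yogurt with both tight: 6.217 servings and 0.7391 servings → $4.63.
Cheapest feasible corner: $2.05.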